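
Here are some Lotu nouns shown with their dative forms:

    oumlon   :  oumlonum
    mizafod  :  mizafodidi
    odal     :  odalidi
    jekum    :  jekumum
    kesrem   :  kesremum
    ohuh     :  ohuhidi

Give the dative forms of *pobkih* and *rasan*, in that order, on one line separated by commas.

pobkihidi, rasanum

The alternation tracks the final consonant of the stem — -um when the stem ends in a nasal (*oumlon*, *jekum*, *kesrem*); -idi when the stem ends in a non-nasal consonant (*mizafod*, *odal*, *ohuh*).
*pobkih* — final consonant /h/ (non-nasal) → -idi → *pobkihidi*.
The final consonant of *rasan* is /n/, which is a nasal, so the suffix is -um, giving *rasanum*.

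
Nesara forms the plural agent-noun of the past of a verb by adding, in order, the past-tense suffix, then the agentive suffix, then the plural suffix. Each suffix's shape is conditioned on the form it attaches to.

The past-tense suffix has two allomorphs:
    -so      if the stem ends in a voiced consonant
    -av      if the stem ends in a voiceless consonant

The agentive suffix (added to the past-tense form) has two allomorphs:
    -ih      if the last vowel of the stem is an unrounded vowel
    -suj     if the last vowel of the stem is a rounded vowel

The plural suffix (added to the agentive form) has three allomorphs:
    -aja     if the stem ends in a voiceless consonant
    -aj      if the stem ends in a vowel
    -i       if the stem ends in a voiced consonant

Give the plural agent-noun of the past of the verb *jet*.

jetavihaja

Since the final consonant of *jet* is /t/ (voiceless), it takes -av, giving *jetav*.
The last vowel of the past-tense form *jetav* is /a/, which is an unrounded vowel, so the agentive suffix is -ih, giving *jetavih*.
The agentive form *jetavih*: final sound = /h/, a voiceless consonant → -aja → *jetavihaja*.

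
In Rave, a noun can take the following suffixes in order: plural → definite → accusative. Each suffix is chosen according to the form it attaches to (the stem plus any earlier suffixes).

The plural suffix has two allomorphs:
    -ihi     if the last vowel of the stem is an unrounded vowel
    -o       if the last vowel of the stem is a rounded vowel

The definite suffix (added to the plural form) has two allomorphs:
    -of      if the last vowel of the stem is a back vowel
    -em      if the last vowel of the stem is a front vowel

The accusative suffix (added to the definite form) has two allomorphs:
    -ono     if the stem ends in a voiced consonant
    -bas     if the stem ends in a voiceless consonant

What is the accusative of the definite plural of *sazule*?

Since the last vowel of *sazule* is /e/ (an unrounded vowel), it takes -ihi, giving *sazuleihi*.
The last vowel of the plural form *sazuleihi* is /i/, which is a front vowel, so the definite suffix is -em, giving *sazuleihiem*.
The definite form *sazuleihiem*: final consonant = /m/, voiced → -ono → *sazuleihiemono*.

sazuleihiemono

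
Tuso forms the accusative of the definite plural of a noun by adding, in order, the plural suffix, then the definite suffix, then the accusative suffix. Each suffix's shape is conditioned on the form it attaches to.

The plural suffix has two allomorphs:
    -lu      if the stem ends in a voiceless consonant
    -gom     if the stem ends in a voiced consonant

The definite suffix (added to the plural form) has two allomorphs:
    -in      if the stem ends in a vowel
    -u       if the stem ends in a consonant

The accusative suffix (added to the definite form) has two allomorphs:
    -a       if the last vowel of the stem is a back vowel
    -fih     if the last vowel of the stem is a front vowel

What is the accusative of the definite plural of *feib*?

The final consonant of *feib* is /b/, which is voiced, so the plural suffix is -gom, giving *feibgom*.
Since the final sound of the plural form *feibgom* is /m/ (a consonant), it takes -u, giving *feibgomu*.
The definite form *feibgomu*: last vowel = /u/, a back vowel → -a → *feibgomua*.

feibgomua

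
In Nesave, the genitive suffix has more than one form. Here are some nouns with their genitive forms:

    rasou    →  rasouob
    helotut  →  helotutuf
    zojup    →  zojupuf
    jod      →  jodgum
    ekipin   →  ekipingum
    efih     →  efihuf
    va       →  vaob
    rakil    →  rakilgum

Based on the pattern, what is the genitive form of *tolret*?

tolretuf

The alternation tracks the final sound of the stem — -uf when the stem ends in a voiceless consonant (*helotut*, *zojup*, *efih*); -gum when the stem ends in a voiced consonant (*jod*, *ekipin*, *rakil*); -ob when the stem ends in a vowel (*rasou*, *va*).
*tolret* — final sound /t/ (a voiceless consonant) → -uf → *tolretuf*.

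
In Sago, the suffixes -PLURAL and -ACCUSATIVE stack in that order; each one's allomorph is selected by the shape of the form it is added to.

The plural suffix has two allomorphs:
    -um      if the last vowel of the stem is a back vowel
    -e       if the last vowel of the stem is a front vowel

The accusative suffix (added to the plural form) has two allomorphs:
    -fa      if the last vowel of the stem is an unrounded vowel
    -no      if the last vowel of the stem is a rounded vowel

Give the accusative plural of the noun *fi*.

*fi*: last vowel = /i/, a front vowel → -e → *fie*.
The plural form *fie* — last vowel /e/ (an unrounded vowel) → -fa → *fiefa*.

fiefa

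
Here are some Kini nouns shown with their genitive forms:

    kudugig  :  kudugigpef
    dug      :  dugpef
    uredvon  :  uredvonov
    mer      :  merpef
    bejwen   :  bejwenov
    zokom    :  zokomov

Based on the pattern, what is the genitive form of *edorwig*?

edorwigpef

Looking at the final consonant of each stem: -ov when the stem ends in a nasal (*uredvon*, *bejwen*, *zokom*); -pef when the stem ends in a non-nasal consonant (*kudugig*, *dug*, *mer*).
The final consonant of *edorwig* is /g/, which is non-nasal, so the suffix is -pef, giving *edorwigpef*.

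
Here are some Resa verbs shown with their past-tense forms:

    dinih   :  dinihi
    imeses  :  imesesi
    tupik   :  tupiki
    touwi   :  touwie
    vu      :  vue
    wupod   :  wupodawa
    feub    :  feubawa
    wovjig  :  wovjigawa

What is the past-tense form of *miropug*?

miropugawa

The pattern is voicing of the final sound: -i when the stem ends in a voiceless consonant (*dinih*, *imeses*, *tupik*); -awa when the stem ends in a voiced consonant (*wupod*, *feub*, *wovjig*); -e when the stem ends in a vowel (*touwi*, *vu*).
Since the final sound of *miropug* is /g/ (a voiced consonant), it takes -awa, giving *miropugawa*.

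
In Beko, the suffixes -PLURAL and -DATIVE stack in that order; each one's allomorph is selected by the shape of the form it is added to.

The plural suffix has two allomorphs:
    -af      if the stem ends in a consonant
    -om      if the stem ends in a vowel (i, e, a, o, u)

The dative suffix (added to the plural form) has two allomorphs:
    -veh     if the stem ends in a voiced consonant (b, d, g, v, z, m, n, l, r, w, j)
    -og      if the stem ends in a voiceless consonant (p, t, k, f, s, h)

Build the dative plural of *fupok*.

fupokafog

The final sound of *fupok* is /k/, which is a consonant, so the plural suffix is -af, giving *fupokaf*.
The plural form *fupokaf* — final consonant /f/ (voiceless) → -og → *fupokafog*.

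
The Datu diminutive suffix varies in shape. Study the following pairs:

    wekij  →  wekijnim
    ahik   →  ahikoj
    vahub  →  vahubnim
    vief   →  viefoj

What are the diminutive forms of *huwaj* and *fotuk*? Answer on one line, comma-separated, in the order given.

huwajnim, fotukoj

Looking at the final consonant of each stem: -oj when the stem ends in a voiceless consonant (*ahik*, *vief*); -nim when the stem ends in a voiced consonant (*wekij*, *vahub*).
*huwaj* — final consonant /j/ (voiced) → -nim → *huwajnim*.
Since the final consonant of *fotuk* is /k/ (voiceless), it takes -oj, giving *fotukoj*.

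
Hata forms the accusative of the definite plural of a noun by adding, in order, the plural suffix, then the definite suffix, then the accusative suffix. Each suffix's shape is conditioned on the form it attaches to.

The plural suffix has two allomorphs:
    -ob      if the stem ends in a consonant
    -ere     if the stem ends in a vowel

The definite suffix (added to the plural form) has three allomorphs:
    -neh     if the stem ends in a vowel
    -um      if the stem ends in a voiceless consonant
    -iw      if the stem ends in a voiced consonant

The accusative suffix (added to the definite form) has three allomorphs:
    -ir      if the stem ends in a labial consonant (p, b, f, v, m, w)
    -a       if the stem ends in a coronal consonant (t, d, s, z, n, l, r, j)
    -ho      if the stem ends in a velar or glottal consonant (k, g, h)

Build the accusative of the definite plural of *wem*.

wemobiwir

*wem* — final sound /m/ (a consonant) → -ob → *wemob*.
The final sound of the plural form *wemob* is /b/, which is a voiced consonant, so the definite suffix is -iw, giving *wemobiw*.
Since the final consonant of the definite form *wemobiw* is /w/ (labial), it takes -ir, giving *wemobiwir*.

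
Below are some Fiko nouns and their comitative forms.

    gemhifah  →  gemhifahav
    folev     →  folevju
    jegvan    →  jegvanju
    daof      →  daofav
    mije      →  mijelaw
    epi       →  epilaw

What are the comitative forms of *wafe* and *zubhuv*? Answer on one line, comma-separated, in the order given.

wafelaw, zubhuvju

Looking at the final sound of each stem: -av when the stem ends in a voiceless consonant (*gemhifah*, *daof*); -ju when the stem ends in a voiced consonant (*folev*, *jegvan*); -law when the stem ends in a vowel (*mije*, *epi*).
Since the final sound of *wafe* is /e/ (a vowel), it takes -law, giving *wafelaw*.
Since the final sound of *zubhuv* is /v/ (a voiced consonant), it takes -ju, giving *zubhuvju*.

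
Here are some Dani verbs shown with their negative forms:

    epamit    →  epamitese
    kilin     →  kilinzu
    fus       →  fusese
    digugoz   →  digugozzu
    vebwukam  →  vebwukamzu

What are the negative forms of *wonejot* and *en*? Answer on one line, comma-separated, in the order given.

wonejotese, enzu

The pattern is voicing of the final consonant: -ese when the stem ends in a voiceless consonant (*epamit*, *fus*); -zu when the stem ends in a voiced consonant (*kilin*, *digugoz*, *vebwukam*).
The final consonant of *wonejot* is /t/, which is voiceless, so the suffix is -ese, giving *wonejotese*.
*en* — final consonant /n/ (voiced) → -zu → *enzu*.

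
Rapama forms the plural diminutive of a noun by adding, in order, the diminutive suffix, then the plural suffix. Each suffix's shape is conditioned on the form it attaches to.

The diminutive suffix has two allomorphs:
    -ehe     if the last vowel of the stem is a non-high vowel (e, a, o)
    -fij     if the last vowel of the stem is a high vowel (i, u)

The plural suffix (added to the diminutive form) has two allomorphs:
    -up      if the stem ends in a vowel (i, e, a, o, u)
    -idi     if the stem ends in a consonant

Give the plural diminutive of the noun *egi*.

The last vowel of *egi* is /i/, which is a high vowel, so the diminutive suffix is -fij, giving *egifij*.
The diminutive form *egifij* — final sound /j/ (a consonant) → -idi → *egifijidi*.

egifijidi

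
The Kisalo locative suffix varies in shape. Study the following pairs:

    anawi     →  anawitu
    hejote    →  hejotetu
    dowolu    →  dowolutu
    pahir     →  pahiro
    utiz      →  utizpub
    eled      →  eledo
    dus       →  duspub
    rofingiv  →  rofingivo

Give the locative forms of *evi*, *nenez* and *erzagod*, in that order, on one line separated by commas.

evitu, nenezpub, erzagodo

The pattern is sibilance of the final sound: -pub when the stem ends in a sibilant (*utiz*, *dus*); -o when the stem ends in a non-sibilant consonant (*pahir*, *eled*, *rofingiv*); -tu when the stem ends in a vowel (*anawi*, *hejote*, *dowolu*).
The final sound of *evi* is /i/, which is a vowel, so the suffix is -tu, giving *evitu*.
The final sound of *nenez* is /z/, which is a sibilant, so the suffix is -pub, giving *nenezpub*.
The final sound of *erzagod* is /d/, which is a non-sibilant consonant, so the suffix is -o, giving *erzagodo*.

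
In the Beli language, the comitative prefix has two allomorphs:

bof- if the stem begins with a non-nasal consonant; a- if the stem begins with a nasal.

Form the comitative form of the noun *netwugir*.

anetwugir

*netwugir* — first consonant /n/ (a nasal) → a- → *anetwugir*.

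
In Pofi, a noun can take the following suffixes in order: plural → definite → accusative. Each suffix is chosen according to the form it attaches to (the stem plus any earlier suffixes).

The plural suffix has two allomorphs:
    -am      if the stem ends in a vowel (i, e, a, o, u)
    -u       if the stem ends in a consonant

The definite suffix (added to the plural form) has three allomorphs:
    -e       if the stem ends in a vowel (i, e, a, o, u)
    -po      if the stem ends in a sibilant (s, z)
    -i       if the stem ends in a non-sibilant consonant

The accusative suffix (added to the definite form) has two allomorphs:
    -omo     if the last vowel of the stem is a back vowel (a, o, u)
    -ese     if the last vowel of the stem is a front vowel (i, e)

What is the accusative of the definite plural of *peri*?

Since the final sound of *peri* is /i/ (a vowel), it takes -am, giving *periam*.
The plural form *periam*: final sound = /m/, a non-sibilant consonant → -i → *periami*.
Since the last vowel of the definite form *periami* is /i/ (a front vowel), it takes -ese, giving *periamiese*.

periamiese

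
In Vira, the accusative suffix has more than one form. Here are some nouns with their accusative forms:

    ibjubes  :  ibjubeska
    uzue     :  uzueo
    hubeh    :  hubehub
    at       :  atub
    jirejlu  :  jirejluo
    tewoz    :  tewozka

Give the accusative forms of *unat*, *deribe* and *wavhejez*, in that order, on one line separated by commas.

unatub, deribeo, wavhejezka

The alternation tracks the final sound of the stem — -ka when the stem ends in a sibilant (*ibjubes*, *tewoz*); -ub when the stem ends in a non-sibilant consonant (*hubeh*, *at*); -o when the stem ends in a vowel (*uzue*, *jirejlu*).
The final sound of *unat* is /t/, which is a non-sibilant consonant, so the suffix is -ub, giving *unatub*.
The final sound of *deribe* is /e/, which is a vowel, so the suffix is -o, giving *deribeo*.
*wavhejez* — final sound /z/ (a sibilant) → -ka → *wavhejezka*.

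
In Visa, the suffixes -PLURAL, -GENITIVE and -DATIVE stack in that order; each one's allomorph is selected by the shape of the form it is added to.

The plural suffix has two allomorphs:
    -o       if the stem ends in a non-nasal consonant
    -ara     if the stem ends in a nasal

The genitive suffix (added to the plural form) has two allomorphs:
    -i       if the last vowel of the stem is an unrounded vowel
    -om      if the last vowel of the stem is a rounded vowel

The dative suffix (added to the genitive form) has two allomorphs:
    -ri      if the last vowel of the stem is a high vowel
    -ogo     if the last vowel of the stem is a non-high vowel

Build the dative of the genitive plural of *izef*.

izefoomogo

*izef*: final consonant = /f/, non-nasal → -o → *izefo*.
The last vowel of the plural form *izefo* is /o/, which is a rounded vowel, so the genitive suffix is -om, giving *izefoom*.
The genitive form *izefoom*: last vowel = /o/, a non-high vowel → -ogo → *izefoomogo*.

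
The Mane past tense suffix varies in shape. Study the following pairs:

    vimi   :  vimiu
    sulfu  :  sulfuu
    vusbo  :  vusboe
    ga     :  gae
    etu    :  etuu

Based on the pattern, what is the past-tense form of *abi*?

abiu

The pattern is height harmony: -u when the last vowel of the stem is a high vowel (*vimi*, *sulfu*, *etu*); -e when the last vowel of the stem is a non-high vowel (*vusbo*, *ga*).
Since the last vowel of *abi* is /i/ (a high vowel), it takes -u, giving *abiu*.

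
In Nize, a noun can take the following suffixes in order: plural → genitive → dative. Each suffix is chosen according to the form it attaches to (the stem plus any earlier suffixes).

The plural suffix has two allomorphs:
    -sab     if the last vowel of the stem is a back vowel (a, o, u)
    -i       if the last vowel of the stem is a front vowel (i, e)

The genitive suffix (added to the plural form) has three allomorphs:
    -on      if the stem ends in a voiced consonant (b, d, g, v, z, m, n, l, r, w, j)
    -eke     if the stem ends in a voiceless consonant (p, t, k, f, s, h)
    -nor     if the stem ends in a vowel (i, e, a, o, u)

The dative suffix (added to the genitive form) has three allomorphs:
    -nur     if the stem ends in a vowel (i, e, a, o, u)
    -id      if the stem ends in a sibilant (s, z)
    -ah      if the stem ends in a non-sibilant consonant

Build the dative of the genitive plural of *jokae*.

*jokae*: last vowel = /e/, a front vowel → -i → *jokaei*.
Since the final sound of the plural form *jokaei* is /i/ (a vowel), it takes -nor, giving *jokaeinor*.
The final sound of the genitive form *jokaeinor* is /r/, which is a non-sibilant consonant, so the dative suffix is -ah, giving *jokaeinorah*.

jokaeinorah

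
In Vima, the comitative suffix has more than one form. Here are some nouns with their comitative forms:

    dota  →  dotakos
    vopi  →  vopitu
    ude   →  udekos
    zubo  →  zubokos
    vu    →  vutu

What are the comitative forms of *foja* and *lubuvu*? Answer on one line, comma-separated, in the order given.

fojakos, lubuvutu

Looking at the last vowel of each stem: -tu when the last vowel of the stem is a high vowel (*vopi*, *vu*); -kos when the last vowel of the stem is a non-high vowel (*dota*, *ude*, *zubo*).
*foja*: last vowel = /a/, a non-high vowel → -kos → *fojakos*.
Since the last vowel of *lubuvu* is /u/ (a high vowel), it takes -tu, giving *lubuvutu*.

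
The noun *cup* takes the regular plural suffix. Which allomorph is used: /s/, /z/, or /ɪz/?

The stem *cup* ends in a voiceless non-sibilant consonant.
The plural suffix surfaces as /ɪz/ after sibilants, /s/ after other voiceless consonants, and /z/ after other voiced sounds.
So the plural -s on *cup* is pronounced /s/.

/s/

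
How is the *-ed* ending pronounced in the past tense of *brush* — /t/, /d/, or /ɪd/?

The stem *brush* ends in a voiceless consonant other than /t/.
The -ed suffix is realized as /ɪd/ after /t, d/; as /t/ after other voiceless consonants; and as /d/ after other voiced sounds.
So -ed on *brush* is pronounced /t/.

/t/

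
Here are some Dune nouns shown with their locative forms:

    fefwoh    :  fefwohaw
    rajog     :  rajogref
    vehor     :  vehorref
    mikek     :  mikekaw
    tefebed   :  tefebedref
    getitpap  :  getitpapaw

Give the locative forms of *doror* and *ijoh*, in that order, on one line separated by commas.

dororref, ijohaw

The alternation tracks the final consonant of the stem — -aw when the stem ends in a voiceless consonant (*fefwoh*, *mikek*, *getitpap*); -ref when the stem ends in a voiced consonant (*rajog*, *vehor*, *tefebed*).
The final consonant of *doror* is /r/, which is voiced, so the suffix is -ref, giving *dororref*.
*ijoh*: final consonant = /h/, voiceless → -aw → *ijohaw*.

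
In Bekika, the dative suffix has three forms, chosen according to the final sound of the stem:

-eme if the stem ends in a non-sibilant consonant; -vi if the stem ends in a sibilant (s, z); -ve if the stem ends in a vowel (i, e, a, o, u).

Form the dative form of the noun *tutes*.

tutesvi

*tutes*: final sound = /s/, a sibilant → -vi → *tutesvi*.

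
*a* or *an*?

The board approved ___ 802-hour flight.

an

The indefinite article is chosen by the initial *sound* of the following word, not its spelling.
The number *802* is spoken "eight hundred …", beginning with /eɪt/ — a vowel sound.
So the article is *an*: The board approved an 802-hour flight.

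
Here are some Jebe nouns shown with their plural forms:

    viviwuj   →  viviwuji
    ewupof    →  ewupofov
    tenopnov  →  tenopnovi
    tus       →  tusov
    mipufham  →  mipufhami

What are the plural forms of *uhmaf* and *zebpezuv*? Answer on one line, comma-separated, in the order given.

Looking at the final consonant of each stem: -ov when the stem ends in a voiceless consonant (*ewupof*, *tus*); -i when the stem ends in a voiced consonant (*viviwuj*, *tenopnov*, *mipufham*).
*uhmaf*: final consonant = /f/, voiceless → -ov → *uhmafov*.
Since the final consonant of *zebpezuv* is /v/ (voiced), it takes -i, giving *zebpezuvi*.

uhmafov, zebpezuvi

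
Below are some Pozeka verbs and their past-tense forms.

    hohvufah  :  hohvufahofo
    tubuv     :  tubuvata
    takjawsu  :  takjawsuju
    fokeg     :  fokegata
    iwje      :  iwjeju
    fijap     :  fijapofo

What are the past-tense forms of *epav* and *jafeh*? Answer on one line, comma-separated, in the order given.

The alternation tracks the final sound of the stem — -ofo when the stem ends in a voiceless consonant (*hohvufah*, *fijap*); -ata when the stem ends in a voiced consonant (*tubuv*, *fokeg*); -ju when the stem ends in a vowel (*takjawsu*, *iwje*).
Since the final sound of *epav* is /v/ (a voiced consonant), it takes -ata, giving *epavata*.
*jafeh* — final sound /h/ (a voiceless consonant) → -ofo → *jafehofo*.

epavata, jafehofo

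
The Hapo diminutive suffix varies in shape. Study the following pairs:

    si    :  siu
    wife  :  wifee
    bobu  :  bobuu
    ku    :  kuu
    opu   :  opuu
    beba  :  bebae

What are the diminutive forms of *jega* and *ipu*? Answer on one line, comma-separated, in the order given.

jegae, ipuu

The pattern is height harmony: -u when the last vowel of the stem is a high vowel (*si*, *bobu*, *ku*, *opu*); -e when the last vowel of the stem is a non-high vowel (*wife*, *beba*).
*jega* — last vowel /a/ (a non-high vowel) → -e → *jegae*.
*ipu* — last vowel /u/ (a high vowel) → -u → *ipuu*.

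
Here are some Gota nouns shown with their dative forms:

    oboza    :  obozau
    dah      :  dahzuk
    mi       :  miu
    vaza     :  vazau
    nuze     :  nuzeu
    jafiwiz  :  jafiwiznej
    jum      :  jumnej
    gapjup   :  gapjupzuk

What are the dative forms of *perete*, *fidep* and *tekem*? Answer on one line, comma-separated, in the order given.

Looking at the final sound of each stem: -zuk when the stem ends in a voiceless consonant (*dah*, *gapjup*); -nej when the stem ends in a voiced consonant (*jafiwiz*, *jum*); -u when the stem ends in a vowel (*oboza*, *mi*, *vaza*, *nuze*).
*perete* — final sound /e/ (a vowel) → -u → *pereteu*.
*fidep* — final sound /p/ (a voiceless consonant) → -zuk → *fidepzuk*.
The final sound of *tekem* is /m/, which is a voiced consonant, so the suffix is -nej, giving *tekemnej*.

pereteu, fidepzuk, tekemnej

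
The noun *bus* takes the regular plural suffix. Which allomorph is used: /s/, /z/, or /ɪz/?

/ɪz/

The stem *bus* ends in a sibilant (/s, z, ʃ, ʒ, tʃ, dʒ/).
The plural suffix surfaces as /ɪz/ after sibilants, /s/ after other voiceless consonants, and /z/ after other voiced sounds.
So the plural -s on *bus* is pronounced /ɪz/.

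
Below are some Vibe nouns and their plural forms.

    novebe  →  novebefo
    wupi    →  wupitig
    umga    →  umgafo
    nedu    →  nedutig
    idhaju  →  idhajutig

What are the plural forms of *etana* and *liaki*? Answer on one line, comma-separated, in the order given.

The suffix is conditioned by the last vowel: -tig when the last vowel of the stem is a high vowel (*wupi*, *nedu*, *idhaju*); -fo when the last vowel of the stem is a non-high vowel (*novebe*, *umga*).
*etana*: last vowel = /a/, a non-high vowel → -fo → *etanafo*.
*liaki*: last vowel = /i/, a high vowel → -tig → *liakitig*.

etanafo, liakitig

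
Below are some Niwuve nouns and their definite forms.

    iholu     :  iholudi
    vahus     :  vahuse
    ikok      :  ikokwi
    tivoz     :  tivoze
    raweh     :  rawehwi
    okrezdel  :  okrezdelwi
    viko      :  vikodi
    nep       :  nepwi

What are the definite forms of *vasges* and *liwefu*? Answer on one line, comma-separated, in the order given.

The suffix is conditioned by the final sound: -e when the stem ends in a sibilant (*vahus*, *tivoz*); -wi when the stem ends in a non-sibilant consonant (*ikok*, *raweh*, *okrezdel*, *nep*); -di when the stem ends in a vowel (*iholu*, *viko*).
Since the final sound of *vasges* is /s/ (a sibilant), it takes -e, giving *vasgese*.
*liwefu* — final sound /u/ (a vowel) → -di → *liwefudi*.

vasgese, liwefudi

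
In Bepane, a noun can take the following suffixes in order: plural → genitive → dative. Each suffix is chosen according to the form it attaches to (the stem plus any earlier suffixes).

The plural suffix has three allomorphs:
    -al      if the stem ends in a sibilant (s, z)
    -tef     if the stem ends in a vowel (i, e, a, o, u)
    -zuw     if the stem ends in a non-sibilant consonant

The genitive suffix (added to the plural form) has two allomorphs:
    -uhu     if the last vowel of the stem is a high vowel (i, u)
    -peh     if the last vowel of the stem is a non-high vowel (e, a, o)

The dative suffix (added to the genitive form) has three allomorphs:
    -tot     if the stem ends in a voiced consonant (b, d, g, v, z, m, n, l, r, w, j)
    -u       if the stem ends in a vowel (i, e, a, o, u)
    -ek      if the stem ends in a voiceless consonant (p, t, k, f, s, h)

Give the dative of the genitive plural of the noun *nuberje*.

nuberjetefpehek

Since the final sound of *nuberje* is /e/ (a vowel), it takes -tef, giving *nuberjetef*.
The plural form *nuberjetef*: last vowel = /e/, a non-high vowel → -peh → *nuberjetefpeh*.
The genitive form *nuberjetefpeh* — final sound /h/ (a voiceless consonant) → -ek → *nuberjetefpehek*.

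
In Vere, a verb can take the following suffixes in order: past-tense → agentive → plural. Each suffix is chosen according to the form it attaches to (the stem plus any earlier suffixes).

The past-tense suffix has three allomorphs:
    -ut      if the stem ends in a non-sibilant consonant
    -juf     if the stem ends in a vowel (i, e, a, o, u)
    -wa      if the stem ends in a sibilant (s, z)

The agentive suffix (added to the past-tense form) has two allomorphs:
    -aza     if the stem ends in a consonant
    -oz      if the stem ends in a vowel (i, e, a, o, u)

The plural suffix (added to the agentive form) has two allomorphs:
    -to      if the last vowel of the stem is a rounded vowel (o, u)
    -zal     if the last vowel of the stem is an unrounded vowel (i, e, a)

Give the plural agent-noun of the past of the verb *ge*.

gejufazazal

Since the final sound of *ge* is /e/ (a vowel), it takes -juf, giving *gejuf*.
The past-tense form *gejuf* — final sound /f/ (a consonant) → -aza → *gejufaza*.
The agentive form *gejufaza*: last vowel = /a/, an unrounded vowel → -zal → *gejufazazal*.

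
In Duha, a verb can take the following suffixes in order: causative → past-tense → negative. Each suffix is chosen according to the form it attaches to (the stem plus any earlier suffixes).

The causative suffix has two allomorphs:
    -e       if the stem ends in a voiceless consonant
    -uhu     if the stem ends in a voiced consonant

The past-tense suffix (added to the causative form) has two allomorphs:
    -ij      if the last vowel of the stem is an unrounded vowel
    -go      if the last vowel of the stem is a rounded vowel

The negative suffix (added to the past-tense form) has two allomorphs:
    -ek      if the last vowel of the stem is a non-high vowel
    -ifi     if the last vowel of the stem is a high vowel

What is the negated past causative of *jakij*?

jakijuhugoek

*jakij* — final consonant /j/ (voiced) → -uhu → *jakijuhu*.
The causative form *jakijuhu* — last vowel /u/ (a rounded vowel) → -go → *jakijuhugo*.
The last vowel of the past-tense form *jakijuhugo* is /o/, which is a non-high vowel, so the negative suffix is -ek, giving *jakijuhugoek*.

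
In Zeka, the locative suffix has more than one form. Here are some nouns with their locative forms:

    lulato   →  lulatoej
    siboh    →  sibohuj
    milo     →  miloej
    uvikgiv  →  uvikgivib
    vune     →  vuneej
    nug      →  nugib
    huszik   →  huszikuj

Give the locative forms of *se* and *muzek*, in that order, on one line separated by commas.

The suffix is conditioned by the final sound: -uj when the stem ends in a voiceless consonant (*siboh*, *huszik*); -ib when the stem ends in a voiced consonant (*uvikgiv*, *nug*); -ej when the stem ends in a vowel (*lulato*, *milo*, *vune*).
*se*: final sound = /e/, a vowel → -ej → *seej*.
Since the final sound of *muzek* is /k/ (a voiceless consonant), it takes -uj, giving *muzekuj*.

seej, muzekuj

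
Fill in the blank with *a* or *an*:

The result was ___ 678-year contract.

The indefinite article is chosen by the initial *sound* of the following word, not its spelling.
The number *678* is spoken "six hundred …", beginning with /sɪks/ — a consonant sound.
So the article is *a*: The result was a 678-year contract.

a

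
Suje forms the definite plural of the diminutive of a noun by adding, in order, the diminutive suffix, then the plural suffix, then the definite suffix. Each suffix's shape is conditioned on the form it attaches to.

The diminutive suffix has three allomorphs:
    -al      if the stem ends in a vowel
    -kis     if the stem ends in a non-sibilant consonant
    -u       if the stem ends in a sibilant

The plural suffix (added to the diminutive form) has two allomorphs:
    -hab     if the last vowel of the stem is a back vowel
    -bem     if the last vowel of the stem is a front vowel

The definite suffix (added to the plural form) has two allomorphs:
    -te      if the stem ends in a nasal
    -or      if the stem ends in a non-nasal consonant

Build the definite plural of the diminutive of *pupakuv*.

The final sound of *pupakuv* is /v/, which is a non-sibilant consonant, so the diminutive suffix is -kis, giving *pupakuvkis*.
Since the last vowel of the diminutive form *pupakuvkis* is /i/ (a front vowel), it takes -bem, giving *pupakuvkisbem*.
The plural form *pupakuvkisbem* — final consonant /m/ (a nasal) → -te → *pupakuvkisbemte*.

pupakuvkisbemte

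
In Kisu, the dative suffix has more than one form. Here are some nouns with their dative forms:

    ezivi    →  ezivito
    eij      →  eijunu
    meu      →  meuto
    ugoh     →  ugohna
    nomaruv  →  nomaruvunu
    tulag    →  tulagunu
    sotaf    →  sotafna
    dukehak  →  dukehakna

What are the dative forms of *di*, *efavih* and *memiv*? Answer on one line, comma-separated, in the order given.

dito, efavihna, memivunu

The alternation tracks the final sound of the stem — -na when the stem ends in a voiceless consonant (*ugoh*, *sotaf*, *dukehak*); -unu when the stem ends in a voiced consonant (*eij*, *nomaruv*, *tulag*); -to when the stem ends in a vowel (*ezivi*, *meu*).
*di* — final sound /i/ (a vowel) → -to → *dito*.
*efavih*: final sound = /h/, a voiceless consonant → -na → *efavihna*.
*memiv*: final sound = /v/, a voiced consonant → -unu → *memivunu*.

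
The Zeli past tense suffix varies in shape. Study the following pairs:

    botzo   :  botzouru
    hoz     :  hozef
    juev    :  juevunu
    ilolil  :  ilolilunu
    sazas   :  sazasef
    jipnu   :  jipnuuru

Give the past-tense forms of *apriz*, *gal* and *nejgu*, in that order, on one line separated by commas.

The alternation tracks the final sound of the stem — -ef when the stem ends in a sibilant (*hoz*, *sazas*); -unu when the stem ends in a non-sibilant consonant (*juev*, *ilolil*); -uru when the stem ends in a vowel (*botzo*, *jipnu*).
*apriz*: final sound = /z/, a sibilant → -ef → *aprizef*.
*gal*: final sound = /l/, a non-sibilant consonant → -unu → *galunu*.
*nejgu* — final sound /u/ (a vowel) → -uru → *nejguuru*.

aprizef, galunu, nejguuru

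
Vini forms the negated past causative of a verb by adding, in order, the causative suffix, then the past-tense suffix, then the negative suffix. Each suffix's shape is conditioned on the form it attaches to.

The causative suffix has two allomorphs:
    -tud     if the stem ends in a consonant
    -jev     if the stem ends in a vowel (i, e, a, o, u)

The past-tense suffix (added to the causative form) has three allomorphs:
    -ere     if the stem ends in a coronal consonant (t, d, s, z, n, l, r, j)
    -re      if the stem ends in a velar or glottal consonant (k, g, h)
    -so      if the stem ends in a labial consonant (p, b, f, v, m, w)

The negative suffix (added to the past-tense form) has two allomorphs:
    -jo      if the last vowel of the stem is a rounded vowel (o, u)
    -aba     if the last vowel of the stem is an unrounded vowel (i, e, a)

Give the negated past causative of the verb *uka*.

ukajevsojo

The final sound of *uka* is /a/, which is a vowel, so the causative suffix is -jev, giving *ukajev*.
The causative form *ukajev*: final consonant = /v/, labial → -so → *ukajevso*.
The past-tense form *ukajevso* — last vowel /o/ (a rounded vowel) → -jo → *ukajevsojo*.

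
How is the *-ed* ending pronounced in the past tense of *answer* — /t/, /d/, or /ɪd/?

The stem *answer* ends in a voiced sound other than /d/.
The -ed suffix is realized as /ɪd/ after /t, d/; as /t/ after other voiceless consonants; and as /d/ after other voiced sounds.
So -ed on *answer* is pronounced /d/.

/d/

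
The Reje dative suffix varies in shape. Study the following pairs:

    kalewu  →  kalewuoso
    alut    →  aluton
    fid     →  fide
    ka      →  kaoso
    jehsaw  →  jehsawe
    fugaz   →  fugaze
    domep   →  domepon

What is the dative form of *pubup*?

The pattern is voicing of the final sound: -on when the stem ends in a voiceless consonant (*alut*, *domep*); -e when the stem ends in a voiced consonant (*fid*, *jehsaw*, *fugaz*); -oso when the stem ends in a vowel (*kalewu*, *ka*).
Since the final sound of *pubup* is /p/ (a voiceless consonant), it takes -on, giving *pubupon*.

pubupon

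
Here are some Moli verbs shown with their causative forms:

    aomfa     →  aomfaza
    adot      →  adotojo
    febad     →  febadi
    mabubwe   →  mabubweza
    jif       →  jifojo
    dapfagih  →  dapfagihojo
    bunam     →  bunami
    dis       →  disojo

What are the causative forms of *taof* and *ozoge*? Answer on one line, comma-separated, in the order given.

taofojo, ozogeza

The pattern is voicing of the final sound: -ojo when the stem ends in a voiceless consonant (*adot*, *jif*, *dapfagih*, *dis*); -i when the stem ends in a voiced consonant (*febad*, *bunam*); -za when the stem ends in a vowel (*aomfa*, *mabubwe*).
Since the final sound of *taof* is /f/ (a voiceless consonant), it takes -ojo, giving *taofojo*.
*ozoge* — final sound /e/ (a vowel) → -za → *ozogeza*.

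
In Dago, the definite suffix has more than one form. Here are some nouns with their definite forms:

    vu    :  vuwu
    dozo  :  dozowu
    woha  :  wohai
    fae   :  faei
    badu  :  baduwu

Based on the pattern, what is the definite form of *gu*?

The alternation tracks the last vowel of the stem — -wu when the last vowel of the stem is a rounded vowel (*vu*, *dozo*, *badu*); -i when the last vowel of the stem is an unrounded vowel (*woha*, *fae*).
*gu* — last vowel /u/ (a rounded vowel) → -wu → *guwu*.

guwu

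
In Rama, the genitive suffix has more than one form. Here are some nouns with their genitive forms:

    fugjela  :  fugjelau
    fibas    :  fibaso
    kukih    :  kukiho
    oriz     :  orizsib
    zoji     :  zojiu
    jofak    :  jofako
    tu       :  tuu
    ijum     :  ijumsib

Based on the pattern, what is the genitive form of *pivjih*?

pivjiho

Looking at the final sound of each stem: -o when the stem ends in a voiceless consonant (*fibas*, *kukih*, *jofak*); -sib when the stem ends in a voiced consonant (*oriz*, *ijum*); -u when the stem ends in a vowel (*fugjela*, *zoji*, *tu*).
*pivjih* — final sound /h/ (a voiceless consonant) → -o → *pivjiho*.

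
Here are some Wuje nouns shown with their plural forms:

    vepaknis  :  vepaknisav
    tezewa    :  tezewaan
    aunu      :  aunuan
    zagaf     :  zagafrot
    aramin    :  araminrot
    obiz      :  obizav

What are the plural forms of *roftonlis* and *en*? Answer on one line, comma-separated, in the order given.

The suffix is conditioned by the final sound: -av when the stem ends in a sibilant (*vepaknis*, *obiz*); -rot when the stem ends in a non-sibilant consonant (*zagaf*, *aramin*); -an when the stem ends in a vowel (*tezewa*, *aunu*).
*roftonlis*: final sound = /s/, a sibilant → -av → *roftonlisav*.
The final sound of *en* is /n/, which is a non-sibilant consonant, so the suffix is -rot, giving *enrot*.

roftonlisav, enrot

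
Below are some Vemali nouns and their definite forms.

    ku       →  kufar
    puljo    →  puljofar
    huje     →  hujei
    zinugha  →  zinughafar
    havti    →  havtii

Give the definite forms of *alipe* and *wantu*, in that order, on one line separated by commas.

The suffix is conditioned by the last vowel: -i when the last vowel of the stem is a front vowel (*huje*, *havti*); -far when the last vowel of the stem is a back vowel (*ku*, *puljo*, *zinugha*).
Since the last vowel of *alipe* is /e/ (a front vowel), it takes -i, giving *alipei*.
The last vowel of *wantu* is /u/, which is a back vowel, so the suffix is -far, giving *wantufar*.

alipei, wantufar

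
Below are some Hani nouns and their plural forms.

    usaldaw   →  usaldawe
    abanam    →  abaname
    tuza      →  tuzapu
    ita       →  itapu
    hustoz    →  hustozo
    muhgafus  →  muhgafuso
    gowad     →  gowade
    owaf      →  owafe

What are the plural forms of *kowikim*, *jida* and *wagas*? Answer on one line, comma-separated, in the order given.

The alternation tracks the final sound of the stem — -o when the stem ends in a sibilant (*hustoz*, *muhgafus*); -e when the stem ends in a non-sibilant consonant (*usaldaw*, *abanam*, *gowad*, *owaf*); -pu when the stem ends in a vowel (*tuza*, *ita*).
*kowikim* — final sound /m/ (a non-sibilant consonant) → -e → *kowikime*.
The final sound of *jida* is /a/, which is a vowel, so the suffix is -pu, giving *jidapu*.
*wagas* — final sound /s/ (a sibilant) → -o → *wagaso*.

kowikime, jidapu, wagaso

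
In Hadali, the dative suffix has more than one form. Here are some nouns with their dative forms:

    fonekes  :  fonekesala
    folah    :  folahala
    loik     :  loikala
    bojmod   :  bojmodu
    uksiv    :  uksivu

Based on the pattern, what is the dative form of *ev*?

evu

Looking at the final consonant of each stem: -ala when the stem ends in a voiceless consonant (*fonekes*, *folah*, *loik*); -u when the stem ends in a voiced consonant (*bojmod*, *uksiv*).
*ev*: final consonant = /v/, voiced → -u → *evu*.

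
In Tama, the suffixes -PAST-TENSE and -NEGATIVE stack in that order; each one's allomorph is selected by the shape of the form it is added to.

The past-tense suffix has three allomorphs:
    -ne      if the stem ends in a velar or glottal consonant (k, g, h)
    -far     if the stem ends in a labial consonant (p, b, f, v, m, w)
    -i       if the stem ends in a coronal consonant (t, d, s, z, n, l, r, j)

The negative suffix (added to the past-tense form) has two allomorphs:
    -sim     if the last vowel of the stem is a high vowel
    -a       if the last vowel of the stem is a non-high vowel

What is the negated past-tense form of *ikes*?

ikesisim

*ikes*: final consonant = /s/, coronal → -i → *ikesi*.
The past-tense form *ikesi*: last vowel = /i/, a high vowel → -sim → *ikesisim*.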